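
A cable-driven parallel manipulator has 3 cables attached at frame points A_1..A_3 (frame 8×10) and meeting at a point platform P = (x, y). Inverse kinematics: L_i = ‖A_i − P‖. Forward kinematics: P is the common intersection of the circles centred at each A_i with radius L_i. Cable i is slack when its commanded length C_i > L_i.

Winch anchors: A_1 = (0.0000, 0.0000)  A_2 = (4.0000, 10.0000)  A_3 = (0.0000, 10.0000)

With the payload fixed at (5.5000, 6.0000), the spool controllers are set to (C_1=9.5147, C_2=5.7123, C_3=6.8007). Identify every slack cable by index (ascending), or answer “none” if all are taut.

i=1: geometric 8.1394 vs commanded 9.5147 ⇒ slack
i=2: geometric 4.2720 vs commanded 5.7123 ⇒ slack
i=3: geometric 6.8007 vs commanded 6.8007 ⇒ taut

1, 2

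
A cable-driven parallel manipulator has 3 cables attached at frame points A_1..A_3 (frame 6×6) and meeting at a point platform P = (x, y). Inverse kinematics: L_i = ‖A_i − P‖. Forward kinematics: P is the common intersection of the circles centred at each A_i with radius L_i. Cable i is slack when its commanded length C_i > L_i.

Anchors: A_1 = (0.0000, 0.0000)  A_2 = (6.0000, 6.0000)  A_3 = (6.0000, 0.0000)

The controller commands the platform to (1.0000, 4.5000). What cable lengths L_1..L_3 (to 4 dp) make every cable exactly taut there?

L_1 = √((0.0000−1.0000)² + (0.0000−4.5000)²) = 4.6098
L_2 = √((6.0000−1.0000)² + (6.0000−4.5000)²) = 5.2202
L_3 = √((6.0000−1.0000)² + (0.0000−4.5000)²) = 6.7268

(4.6098, 5.2202, 6.7268)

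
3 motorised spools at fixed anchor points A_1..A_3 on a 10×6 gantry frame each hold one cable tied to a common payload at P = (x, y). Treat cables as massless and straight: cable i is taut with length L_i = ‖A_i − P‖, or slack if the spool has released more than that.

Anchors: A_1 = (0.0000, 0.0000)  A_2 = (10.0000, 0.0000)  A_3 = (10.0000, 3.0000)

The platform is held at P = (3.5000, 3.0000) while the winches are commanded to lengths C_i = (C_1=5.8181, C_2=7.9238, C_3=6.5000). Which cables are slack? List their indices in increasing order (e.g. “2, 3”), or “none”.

1, 2

i=1: geometric 4.6098 vs commanded 5.8181 ⇒ slack
i=2: geometric 7.1589 vs commanded 7.9238 ⇒ slack
i=3: geometric 6.5000 vs commanded 6.5000 ⇒ taut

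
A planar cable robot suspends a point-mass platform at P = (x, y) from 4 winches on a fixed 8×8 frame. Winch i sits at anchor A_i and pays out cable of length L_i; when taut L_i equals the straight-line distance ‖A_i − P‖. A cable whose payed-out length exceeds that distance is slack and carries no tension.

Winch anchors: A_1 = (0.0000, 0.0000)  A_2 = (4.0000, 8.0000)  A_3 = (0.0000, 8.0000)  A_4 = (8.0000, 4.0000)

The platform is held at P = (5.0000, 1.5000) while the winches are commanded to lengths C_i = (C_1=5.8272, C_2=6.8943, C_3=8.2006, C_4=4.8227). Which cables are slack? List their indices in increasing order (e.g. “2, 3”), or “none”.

1, 2, 4

cable 1: L_1 = ‖A_1−P‖ = 5.2202;  C_1 = 5.8272 → slack
cable 2: L_2 = ‖A_2−P‖ = 6.5765;  C_2 = 6.8943 → slack
cable 3: L_3 = ‖A_3−P‖ = 8.2006;  C_3 = 8.2006 → taut
cable 4: L_4 = ‖A_4−P‖ = 3.9051;  C_4 = 4.8227 → slack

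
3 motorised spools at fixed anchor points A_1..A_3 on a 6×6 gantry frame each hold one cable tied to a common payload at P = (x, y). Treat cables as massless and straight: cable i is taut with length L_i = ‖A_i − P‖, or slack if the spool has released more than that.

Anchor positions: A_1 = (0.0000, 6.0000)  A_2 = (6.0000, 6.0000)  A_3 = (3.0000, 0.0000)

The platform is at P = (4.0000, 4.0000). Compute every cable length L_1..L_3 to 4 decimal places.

(4.4721, 2.8284, 4.1231)

L_1 = √((0.0000−4.0000)² + (6.0000−4.0000)²) = 4.4721
L_2 = √((6.0000−4.0000)² + (6.0000−4.0000)²) = 2.8284
L_3 = √((3.0000−4.0000)² + (0.0000−4.0000)²) = 4.1231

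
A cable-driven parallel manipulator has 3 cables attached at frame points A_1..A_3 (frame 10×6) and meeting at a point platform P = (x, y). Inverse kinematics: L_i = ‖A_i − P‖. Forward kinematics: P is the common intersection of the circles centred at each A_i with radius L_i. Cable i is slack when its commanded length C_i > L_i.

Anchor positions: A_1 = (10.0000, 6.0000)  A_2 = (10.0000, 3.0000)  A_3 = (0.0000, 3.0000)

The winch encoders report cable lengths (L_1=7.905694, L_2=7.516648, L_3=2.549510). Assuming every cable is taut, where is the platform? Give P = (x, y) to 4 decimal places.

(2.5000, 3.5000)

circle eqns → linear via eq_j − eq_1; set q_j = A_j·A_j − L_j²
q_1 = 100.0000+36.0000−62.5000 = 73.5000
0.0000·x + 6.0000·y = q_1−q_2 = 21.0000
20.0000·x + 6.0000·y = q_1−q_3 = 71.0000
solve first two rows → x=2.5000, y=3.5000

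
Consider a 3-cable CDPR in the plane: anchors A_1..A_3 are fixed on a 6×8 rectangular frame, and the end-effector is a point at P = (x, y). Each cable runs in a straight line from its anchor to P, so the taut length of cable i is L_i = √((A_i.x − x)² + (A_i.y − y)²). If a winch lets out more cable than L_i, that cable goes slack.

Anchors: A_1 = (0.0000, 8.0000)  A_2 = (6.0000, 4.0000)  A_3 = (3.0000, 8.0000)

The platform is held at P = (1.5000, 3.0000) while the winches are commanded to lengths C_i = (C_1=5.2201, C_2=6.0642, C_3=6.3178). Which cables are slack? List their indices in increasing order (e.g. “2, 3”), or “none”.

cable 1: L_1 = ‖A_1−P‖ = 5.2202;  C_1 = 5.2201 → taut
cable 2: L_2 = ‖A_2−P‖ = 4.6098;  C_2 = 6.0642 → slack
cable 3: L_3 = ‖A_3−P‖ = 5.2202;  C_3 = 6.3178 → slack

2, 3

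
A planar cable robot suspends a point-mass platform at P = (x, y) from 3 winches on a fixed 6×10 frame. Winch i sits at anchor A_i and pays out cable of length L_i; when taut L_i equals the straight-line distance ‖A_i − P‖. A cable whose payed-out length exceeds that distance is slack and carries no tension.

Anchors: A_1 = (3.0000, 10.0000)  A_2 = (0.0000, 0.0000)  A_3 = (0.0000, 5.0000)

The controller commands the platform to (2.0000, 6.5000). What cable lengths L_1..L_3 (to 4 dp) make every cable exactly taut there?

(3.6401, 6.8007, 2.5000)

L_1: Δ = A_1−P = (1.0000, 3.5000) → ‖Δ‖ = √13.2500 = 3.6401
L_2: Δ = A_2−P = (-2.0000, -6.5000) → ‖Δ‖ = √46.2500 = 6.8007
L_3: Δ = A_3−P = (-2.0000, -1.5000) → ‖Δ‖ = √6.2500 = 2.5000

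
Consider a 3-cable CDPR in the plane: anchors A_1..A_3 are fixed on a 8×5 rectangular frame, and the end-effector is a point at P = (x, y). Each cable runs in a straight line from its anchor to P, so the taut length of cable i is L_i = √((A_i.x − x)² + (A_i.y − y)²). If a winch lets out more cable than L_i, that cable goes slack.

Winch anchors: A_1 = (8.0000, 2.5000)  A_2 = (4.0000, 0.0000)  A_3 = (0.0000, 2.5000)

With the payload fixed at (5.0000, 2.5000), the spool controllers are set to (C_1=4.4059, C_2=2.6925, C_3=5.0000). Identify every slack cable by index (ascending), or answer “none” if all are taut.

1

cable 1: L_1 = ‖A_1−P‖ = 3.0000;  C_1 = 4.4059 → slack
cable 2: L_2 = ‖A_2−P‖ = 2.6926;  C_2 = 2.6925 → taut
cable 3: L_3 = ‖A_3−P‖ = 5.0000;  C_3 = 5.0000 → taut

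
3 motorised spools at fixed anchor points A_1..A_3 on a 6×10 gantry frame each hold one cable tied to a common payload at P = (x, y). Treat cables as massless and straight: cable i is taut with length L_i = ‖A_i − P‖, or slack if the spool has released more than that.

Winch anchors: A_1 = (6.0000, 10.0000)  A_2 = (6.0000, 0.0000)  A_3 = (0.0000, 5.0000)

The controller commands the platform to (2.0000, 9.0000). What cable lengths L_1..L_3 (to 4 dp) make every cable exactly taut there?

(4.1231, 9.8489, 4.4721)

L_1: Δ = A_1−P = (4.0000, 1.0000) → ‖Δ‖ = √17.0000 = 4.1231
L_2: Δ = A_2−P = (4.0000, -9.0000) → ‖Δ‖ = √97.0000 = 9.8489
L_3: Δ = A_3−P = (-2.0000, -4.0000) → ‖Δ‖ = √20.0000 = 4.4721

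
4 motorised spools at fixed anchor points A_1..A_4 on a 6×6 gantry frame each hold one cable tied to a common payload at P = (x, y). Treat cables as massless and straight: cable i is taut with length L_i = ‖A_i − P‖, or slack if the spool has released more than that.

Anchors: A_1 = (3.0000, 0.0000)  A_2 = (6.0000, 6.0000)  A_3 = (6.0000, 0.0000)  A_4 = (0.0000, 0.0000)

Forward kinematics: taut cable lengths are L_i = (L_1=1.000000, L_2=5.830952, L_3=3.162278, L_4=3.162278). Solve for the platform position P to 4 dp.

(3.0000, 1.0000)

each cable: (A_i−P)·(A_i−P) = L_i²; let c_i = ‖A_i‖²−L_i²
c_1 = 9.0000+0.0000−1.0000 = 8.0000
row 1: -6.0000x − 12.0000y = -30.0000  (c_2=38.0000)
row 2: -6.0000x + 0.0000y = -18.0000  (c_3=26.0000)
row 3: 6.0000x + 0.0000y = 18.0000  (c_4=-10.0000)
Cramer on rows 1–2 → x = 3.0000, y = 1.0000
check cable 4: ‖A_4−P‖² = 10.0000 ≈ L_4² = 10.0000 ✓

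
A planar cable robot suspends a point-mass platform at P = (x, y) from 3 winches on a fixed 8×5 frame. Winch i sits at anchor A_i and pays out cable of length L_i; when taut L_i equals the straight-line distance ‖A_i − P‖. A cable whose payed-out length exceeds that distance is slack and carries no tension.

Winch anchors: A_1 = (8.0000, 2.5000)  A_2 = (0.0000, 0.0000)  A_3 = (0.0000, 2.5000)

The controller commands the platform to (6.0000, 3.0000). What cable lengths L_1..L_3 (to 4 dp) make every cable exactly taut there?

cable 1: Δx=2.0000, Δy=-0.5000; L_1 = √(Δx²+Δy²) = 2.0616
cable 2: Δx=-6.0000, Δy=-3.0000; L_2 = √(Δx²+Δy²) = 6.7082
cable 3: Δx=-6.0000, Δy=-0.5000; L_3 = √(Δx²+Δy²) = 6.0208

(2.0616, 6.7082, 6.0208)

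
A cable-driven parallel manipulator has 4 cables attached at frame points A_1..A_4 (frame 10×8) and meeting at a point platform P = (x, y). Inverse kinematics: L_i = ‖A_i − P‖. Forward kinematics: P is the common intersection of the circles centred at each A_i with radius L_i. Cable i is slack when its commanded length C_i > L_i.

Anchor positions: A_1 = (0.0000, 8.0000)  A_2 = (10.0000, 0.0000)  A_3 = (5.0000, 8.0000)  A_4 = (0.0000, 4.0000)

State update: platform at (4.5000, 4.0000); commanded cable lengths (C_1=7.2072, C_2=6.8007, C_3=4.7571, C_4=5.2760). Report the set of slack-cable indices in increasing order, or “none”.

cable 1: √((-4.5000)²+(4.0000)²)=6.0208, C_1=7.2072: slack
cable 2: √((5.5000)²+(-4.0000)²)=6.8007, C_2=6.8007: taut
cable 3: √((0.5000)²+(4.0000)²)=4.0311, C_3=4.7571: slack
cable 4: √((-4.5000)²+(0.0000)²)=4.5000, C_4=5.2760: slack

1, 3, 4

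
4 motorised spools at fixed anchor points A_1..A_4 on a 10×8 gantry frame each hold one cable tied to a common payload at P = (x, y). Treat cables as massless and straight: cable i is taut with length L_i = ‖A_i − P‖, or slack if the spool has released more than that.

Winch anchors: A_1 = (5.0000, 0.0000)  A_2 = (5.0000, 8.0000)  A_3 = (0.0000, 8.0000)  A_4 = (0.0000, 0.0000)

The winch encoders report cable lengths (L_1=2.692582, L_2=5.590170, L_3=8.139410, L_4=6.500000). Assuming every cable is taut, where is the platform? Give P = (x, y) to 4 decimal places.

expand ‖A_i−P‖²=L_i² and subtract eq 1 (q_i ≔ ‖A_i‖²−L_i²)
q_1 = 25.0000+0.0000−7.2500 = 17.7500
eq1−eq2 → [0.0000  -16.0000]·P = -40.0000
eq1−eq3 → [10.0000  -16.0000]·P = 20.0000
eq1−eq4 → [10.0000  0.0000]·P = 60.0000
2×2 solve → P = (6.0000, 2.5000)
check cable 4: ‖A_4−P‖² = 42.2500 ≈ L_4² = 42.2500 ✓

(6.0000, 2.5000)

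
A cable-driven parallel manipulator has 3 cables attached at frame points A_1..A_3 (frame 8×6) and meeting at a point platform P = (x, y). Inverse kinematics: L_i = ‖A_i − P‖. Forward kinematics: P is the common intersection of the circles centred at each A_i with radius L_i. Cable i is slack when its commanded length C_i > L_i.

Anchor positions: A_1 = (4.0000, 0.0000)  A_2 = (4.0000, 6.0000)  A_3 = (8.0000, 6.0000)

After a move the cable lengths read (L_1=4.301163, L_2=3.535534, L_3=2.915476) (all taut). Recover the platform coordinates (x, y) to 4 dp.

circle eqns → linear via eq_j − eq_1; set q_j = A_j·A_j − L_j²
q_1 = 16.0000+0.0000−18.5000 = -2.5000
0.0000·x − 12.0000·y = q_1−q_2 = -42.0000
-8.0000·x − 12.0000·y = q_1−q_3 = -94.0000
solve first two rows → x=6.5000, y=3.5000

(6.5000, 3.5000)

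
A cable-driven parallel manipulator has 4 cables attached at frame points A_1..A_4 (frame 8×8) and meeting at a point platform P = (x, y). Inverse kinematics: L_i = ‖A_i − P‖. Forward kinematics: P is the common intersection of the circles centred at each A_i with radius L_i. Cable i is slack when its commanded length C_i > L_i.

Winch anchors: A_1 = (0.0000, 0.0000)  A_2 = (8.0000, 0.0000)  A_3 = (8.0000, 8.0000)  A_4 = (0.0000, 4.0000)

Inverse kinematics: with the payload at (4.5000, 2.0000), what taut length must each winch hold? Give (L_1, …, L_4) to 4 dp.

L_1: Δ = A_1−P = (-4.5000, -2.0000) → ‖Δ‖ = √24.2500 = 4.9244
L_2: Δ = A_2−P = (3.5000, -2.0000) → ‖Δ‖ = √16.2500 = 4.0311
L_3: Δ = A_3−P = (3.5000, 6.0000) → ‖Δ‖ = √48.2500 = 6.9462
L_4: Δ = A_4−P = (-4.5000, 2.0000) → ‖Δ‖ = √24.2500 = 4.9244

(4.9244, 4.0311, 6.9462, 4.9244)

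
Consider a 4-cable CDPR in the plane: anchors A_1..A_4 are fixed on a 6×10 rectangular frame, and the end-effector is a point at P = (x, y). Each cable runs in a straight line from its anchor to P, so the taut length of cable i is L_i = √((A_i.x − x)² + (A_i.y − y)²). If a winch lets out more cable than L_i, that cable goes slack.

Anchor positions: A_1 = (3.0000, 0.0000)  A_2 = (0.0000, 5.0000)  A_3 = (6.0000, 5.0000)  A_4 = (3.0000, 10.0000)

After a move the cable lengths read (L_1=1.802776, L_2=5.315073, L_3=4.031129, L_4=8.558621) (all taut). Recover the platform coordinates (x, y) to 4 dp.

(4.0000, 1.5000)

circle eqns → linear via eq_j − eq_1; set c_j = A_j·A_j − L_j²
c_1 = 9.0000+0.0000−3.2500 = 5.7500
6.0000·x − 10.0000·y = c_1−c_2 = 9.0000
-6.0000·x − 10.0000·y = c_1−c_3 = -39.0000
0.0000·x − 20.0000·y = c_1−c_4 = -30.0000
solve first two rows → x=4.0000, y=1.5000
check cable 4: ‖A_4−P‖² = 73.2500 ≈ L_4² = 73.2500 ✓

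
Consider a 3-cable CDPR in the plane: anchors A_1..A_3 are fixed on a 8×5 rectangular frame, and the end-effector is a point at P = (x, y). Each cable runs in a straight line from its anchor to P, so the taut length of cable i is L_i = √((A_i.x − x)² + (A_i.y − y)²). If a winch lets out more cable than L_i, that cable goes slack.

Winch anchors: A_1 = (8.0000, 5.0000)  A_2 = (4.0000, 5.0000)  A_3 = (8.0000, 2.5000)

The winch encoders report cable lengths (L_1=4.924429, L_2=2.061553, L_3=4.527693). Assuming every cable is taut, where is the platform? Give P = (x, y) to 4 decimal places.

(3.5000, 3.0000)

each cable: (A_i−P)·(A_i−P) = L_i²; let q_i = ‖A_i‖²−L_i²
q_1 = 64.0000+25.0000−24.2500 = 64.7500
row 1: 8.0000x + 0.0000y = 28.0000  (q_2=36.7500)
row 2: 0.0000x + 5.0000y = 15.0000  (q_3=49.7500)
Cramer on rows 1–2 → x = 3.5000, y = 3.0000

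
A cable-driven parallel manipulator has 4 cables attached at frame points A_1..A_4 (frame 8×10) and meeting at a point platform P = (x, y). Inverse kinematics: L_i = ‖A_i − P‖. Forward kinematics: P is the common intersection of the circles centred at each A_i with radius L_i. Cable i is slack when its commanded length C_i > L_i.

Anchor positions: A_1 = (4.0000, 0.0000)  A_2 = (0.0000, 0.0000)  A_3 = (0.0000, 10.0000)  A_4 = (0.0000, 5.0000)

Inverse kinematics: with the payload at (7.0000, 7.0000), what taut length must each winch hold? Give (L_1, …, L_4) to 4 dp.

(7.6158, 9.8995, 7.6158, 7.2801)

L_1 = √((4.0000−7.0000)² + (0.0000−7.0000)²) = 7.6158
L_2 = √((0.0000−7.0000)² + (0.0000−7.0000)²) = 9.8995
L_3 = √((0.0000−7.0000)² + (10.0000−7.0000)²) = 7.6158
L_4 = √((0.0000−7.0000)² + (5.0000−7.0000)²) = 7.2801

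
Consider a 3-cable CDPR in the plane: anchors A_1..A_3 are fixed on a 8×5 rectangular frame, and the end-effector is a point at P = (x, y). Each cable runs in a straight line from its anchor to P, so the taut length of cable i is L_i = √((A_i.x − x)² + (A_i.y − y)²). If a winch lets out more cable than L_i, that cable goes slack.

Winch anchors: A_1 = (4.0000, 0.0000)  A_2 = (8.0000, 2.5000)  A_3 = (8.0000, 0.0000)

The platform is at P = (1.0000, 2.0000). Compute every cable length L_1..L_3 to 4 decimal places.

(3.6056, 7.0178, 7.2801)

L_1: Δ = A_1−P = (3.0000, -2.0000) → ‖Δ‖ = √13.0000 = 3.6056
L_2: Δ = A_2−P = (7.0000, 0.5000) → ‖Δ‖ = √49.2500 = 7.0178
L_3: Δ = A_3−P = (7.0000, -2.0000) → ‖Δ‖ = √53.0000 = 7.2801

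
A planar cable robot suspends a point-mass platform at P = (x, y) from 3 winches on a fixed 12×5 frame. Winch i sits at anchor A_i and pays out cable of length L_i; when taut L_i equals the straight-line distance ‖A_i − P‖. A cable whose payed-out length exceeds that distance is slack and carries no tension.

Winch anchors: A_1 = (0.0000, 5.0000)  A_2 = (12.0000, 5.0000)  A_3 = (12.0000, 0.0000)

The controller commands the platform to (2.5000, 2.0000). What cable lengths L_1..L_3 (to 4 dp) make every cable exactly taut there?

L_1 = √((0.0000−2.5000)² + (5.0000−2.0000)²) = 3.9051
L_2 = √((12.0000−2.5000)² + (5.0000−2.0000)²) = 9.9624
L_3 = √((12.0000−2.5000)² + (0.0000−2.0000)²) = 9.7082

(3.9051, 9.9624, 9.7082)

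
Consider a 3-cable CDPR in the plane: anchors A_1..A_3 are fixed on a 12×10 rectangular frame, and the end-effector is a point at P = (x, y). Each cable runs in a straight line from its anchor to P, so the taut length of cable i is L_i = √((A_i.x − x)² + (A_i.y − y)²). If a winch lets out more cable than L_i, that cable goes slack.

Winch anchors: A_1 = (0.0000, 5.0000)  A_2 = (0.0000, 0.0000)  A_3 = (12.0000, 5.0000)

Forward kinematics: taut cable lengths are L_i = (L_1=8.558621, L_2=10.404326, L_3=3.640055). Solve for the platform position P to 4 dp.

each cable: (A_i−P)·(A_i−P) = L_i²; let k_i = ‖A_i‖²−L_i²
k_1 = 0.0000+25.0000−73.2500 = -48.2500
row 1: 0.0000x + 10.0000y = 60.0000  (k_2=-108.2500)
row 2: -24.0000x + 0.0000y = -204.0000  (k_3=155.7500)
Cramer on rows 1–2 → x = 8.5000, y = 6.0000

(8.5000, 6.0000)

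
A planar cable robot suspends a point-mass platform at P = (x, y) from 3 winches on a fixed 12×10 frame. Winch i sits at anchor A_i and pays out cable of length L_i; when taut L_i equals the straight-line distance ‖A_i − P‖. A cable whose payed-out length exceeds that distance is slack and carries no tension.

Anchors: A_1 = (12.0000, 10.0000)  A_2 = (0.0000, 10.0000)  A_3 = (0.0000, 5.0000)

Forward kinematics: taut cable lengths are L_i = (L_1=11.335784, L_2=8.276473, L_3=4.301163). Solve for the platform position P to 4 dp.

expand ‖A_i−P‖²=L_i² and subtract eq 1 (k_i ≔ ‖A_i‖²−L_i²)
k_1 = 144.0000+100.0000−128.5000 = 115.5000
eq1−eq2 → [24.0000  0.0000]·P = 84.0000
eq1−eq3 → [24.0000  10.0000]·P = 109.0000
2×2 solve → P = (3.5000, 2.5000)

(3.5000, 2.5000)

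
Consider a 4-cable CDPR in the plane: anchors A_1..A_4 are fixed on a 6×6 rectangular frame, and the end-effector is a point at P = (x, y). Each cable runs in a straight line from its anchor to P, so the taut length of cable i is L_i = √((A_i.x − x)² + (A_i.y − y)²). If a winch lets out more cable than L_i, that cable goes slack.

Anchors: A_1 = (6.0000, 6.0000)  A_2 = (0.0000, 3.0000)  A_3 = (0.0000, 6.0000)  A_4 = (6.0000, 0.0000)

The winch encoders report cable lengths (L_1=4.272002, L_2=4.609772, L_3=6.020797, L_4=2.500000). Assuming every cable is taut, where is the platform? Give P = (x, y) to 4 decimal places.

(4.5000, 2.0000)

each cable: (A_i−P)·(A_i−P) = L_i²; let k_i = ‖A_i‖²−L_i²
k_1 = 36.0000+36.0000−18.2500 = 53.7500
row 1: 12.0000x + 6.0000y = 66.0000  (k_2=-12.2500)
row 2: 12.0000x + 0.0000y = 54.0000  (k_3=-0.2500)
row 3: 0.0000x + 12.0000y = 24.0000  (k_4=29.7500)
Cramer on rows 1–2 → x = 4.5000, y = 2.0000
check cable 4: ‖A_4−P‖² = 6.2500 ≈ L_4² = 6.2500 ✓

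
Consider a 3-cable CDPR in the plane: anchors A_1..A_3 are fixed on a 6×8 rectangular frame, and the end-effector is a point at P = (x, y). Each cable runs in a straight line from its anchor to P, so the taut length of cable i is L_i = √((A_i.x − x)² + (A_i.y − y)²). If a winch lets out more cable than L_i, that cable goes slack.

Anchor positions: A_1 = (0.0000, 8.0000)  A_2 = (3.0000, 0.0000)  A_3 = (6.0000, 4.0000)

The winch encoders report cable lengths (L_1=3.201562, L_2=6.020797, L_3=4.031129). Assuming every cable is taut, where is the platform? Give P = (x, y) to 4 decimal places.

each cable: (A_i−P)·(A_i−P) = L_i²; let q_i = ‖A_i‖²−L_i²
q_1 = 0.0000+64.0000−10.2500 = 53.7500
row 1: -6.0000x + 16.0000y = 81.0000  (q_2=-27.2500)
row 2: -12.0000x + 8.0000y = 18.0000  (q_3=35.7500)
Cramer on rows 1–2 → x = 2.5000, y = 6.0000

(2.5000, 6.0000)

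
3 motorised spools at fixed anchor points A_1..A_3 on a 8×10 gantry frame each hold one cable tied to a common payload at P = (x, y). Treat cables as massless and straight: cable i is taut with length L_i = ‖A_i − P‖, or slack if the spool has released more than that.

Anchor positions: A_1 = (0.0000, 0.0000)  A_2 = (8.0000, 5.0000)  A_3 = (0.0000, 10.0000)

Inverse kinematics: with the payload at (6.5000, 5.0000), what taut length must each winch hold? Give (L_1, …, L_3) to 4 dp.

cable 1: Δx=-6.5000, Δy=-5.0000; L_1 = √(Δx²+Δy²) = 8.2006
cable 2: Δx=1.5000, Δy=0.0000; L_2 = √(Δx²+Δy²) = 1.5000
cable 3: Δx=-6.5000, Δy=5.0000; L_3 = √(Δx²+Δy²) = 8.2006

(8.2006, 1.5000, 8.2006)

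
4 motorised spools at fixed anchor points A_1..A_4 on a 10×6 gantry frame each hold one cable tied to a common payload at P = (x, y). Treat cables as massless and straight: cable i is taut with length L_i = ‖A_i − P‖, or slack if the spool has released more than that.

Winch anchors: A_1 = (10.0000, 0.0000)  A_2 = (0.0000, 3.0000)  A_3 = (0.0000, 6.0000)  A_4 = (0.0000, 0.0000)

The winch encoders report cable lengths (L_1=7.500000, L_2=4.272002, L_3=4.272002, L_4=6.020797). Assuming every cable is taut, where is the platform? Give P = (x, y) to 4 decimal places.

(4.0000, 4.5000)

expand ‖A_i−P‖²=L_i² and subtract eq 1 (q_i ≔ ‖A_i‖²−L_i²)
q_1 = 100.0000+0.0000−56.2500 = 43.7500
eq1−eq2 → [20.0000  -6.0000]·P = 53.0000
eq1−eq3 → [20.0000  -12.0000]·P = 26.0000
eq1−eq4 → [20.0000  0.0000]·P = 80.0000
2×2 solve → P = (4.0000, 4.5000)
check cable 4: ‖A_4−P‖² = 36.2500 ≈ L_4² = 36.2500 ✓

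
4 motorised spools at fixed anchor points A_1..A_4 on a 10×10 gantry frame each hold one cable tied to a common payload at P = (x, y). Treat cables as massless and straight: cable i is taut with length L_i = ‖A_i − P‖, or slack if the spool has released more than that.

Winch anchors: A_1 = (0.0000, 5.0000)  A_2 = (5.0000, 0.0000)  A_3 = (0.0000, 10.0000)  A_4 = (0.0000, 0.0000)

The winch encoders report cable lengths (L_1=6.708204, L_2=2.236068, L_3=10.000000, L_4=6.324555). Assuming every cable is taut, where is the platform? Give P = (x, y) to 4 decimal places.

(6.0000, 2.0000)

circle eqns → linear via eq_j − eq_1; set c_j = A_j·A_j − L_j²
c_1 = 0.0000+25.0000−45.0000 = -20.0000
-10.0000·x + 10.0000·y = c_1−c_2 = -40.0000
0.0000·x − 10.0000·y = c_1−c_3 = -20.0000
0.0000·x + 10.0000·y = c_1−c_4 = 20.0000
solve first two rows → x=6.0000, y=2.0000
check cable 4: ‖A_4−P‖² = 40.0000 ≈ L_4² = 40.0000 ✓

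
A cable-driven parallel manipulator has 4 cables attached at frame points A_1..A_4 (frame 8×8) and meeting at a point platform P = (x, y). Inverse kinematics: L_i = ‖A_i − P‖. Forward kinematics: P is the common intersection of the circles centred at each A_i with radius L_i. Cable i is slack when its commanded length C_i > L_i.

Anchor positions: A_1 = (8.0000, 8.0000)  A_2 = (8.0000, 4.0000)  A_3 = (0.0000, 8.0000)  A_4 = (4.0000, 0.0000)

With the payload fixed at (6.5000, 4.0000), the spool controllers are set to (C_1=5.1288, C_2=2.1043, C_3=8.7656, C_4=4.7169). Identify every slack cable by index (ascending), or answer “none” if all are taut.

i=1: geometric 4.2720 vs commanded 5.1288 ⇒ slack
i=2: geometric 1.5000 vs commanded 2.1043 ⇒ slack
i=3: geometric 7.6322 vs commanded 8.7656 ⇒ slack
i=4: geometric 4.7170 vs commanded 4.7169 ⇒ taut

1, 2, 3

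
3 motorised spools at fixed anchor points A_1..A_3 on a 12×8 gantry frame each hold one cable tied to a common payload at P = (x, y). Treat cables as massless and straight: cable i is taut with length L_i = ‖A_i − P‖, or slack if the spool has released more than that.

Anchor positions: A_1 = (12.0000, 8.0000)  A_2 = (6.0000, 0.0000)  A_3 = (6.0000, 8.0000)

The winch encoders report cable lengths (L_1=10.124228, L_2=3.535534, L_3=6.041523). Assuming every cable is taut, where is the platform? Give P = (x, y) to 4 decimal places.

(3.5000, 2.5000)

circle eqns → linear via eq_j − eq_1; set q_j = A_j·A_j − L_j²
q_1 = 144.0000+64.0000−102.5000 = 105.5000
12.0000·x + 16.0000·y = q_1−q_2 = 82.0000
12.0000·x + 0.0000·y = q_1−q_3 = 42.0000
solve first two rows → x=3.5000, y=2.5000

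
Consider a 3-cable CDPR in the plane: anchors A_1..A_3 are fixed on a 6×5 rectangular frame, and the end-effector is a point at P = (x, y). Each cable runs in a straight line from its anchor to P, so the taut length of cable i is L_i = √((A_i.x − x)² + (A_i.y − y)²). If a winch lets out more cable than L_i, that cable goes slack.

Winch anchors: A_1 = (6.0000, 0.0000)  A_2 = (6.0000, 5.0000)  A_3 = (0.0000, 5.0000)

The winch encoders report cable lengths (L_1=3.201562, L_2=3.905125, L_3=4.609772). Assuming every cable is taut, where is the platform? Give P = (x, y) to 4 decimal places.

each cable: (A_i−P)·(A_i−P) = L_i²; let q_i = ‖A_i‖²−L_i²
q_1 = 36.0000+0.0000−10.2500 = 25.7500
row 1: 0.0000x − 10.0000y = -20.0000  (q_2=45.7500)
row 2: 12.0000x − 10.0000y = 22.0000  (q_3=3.7500)
Cramer on rows 1–2 → x = 3.5000, y = 2.0000

(3.5000, 2.0000)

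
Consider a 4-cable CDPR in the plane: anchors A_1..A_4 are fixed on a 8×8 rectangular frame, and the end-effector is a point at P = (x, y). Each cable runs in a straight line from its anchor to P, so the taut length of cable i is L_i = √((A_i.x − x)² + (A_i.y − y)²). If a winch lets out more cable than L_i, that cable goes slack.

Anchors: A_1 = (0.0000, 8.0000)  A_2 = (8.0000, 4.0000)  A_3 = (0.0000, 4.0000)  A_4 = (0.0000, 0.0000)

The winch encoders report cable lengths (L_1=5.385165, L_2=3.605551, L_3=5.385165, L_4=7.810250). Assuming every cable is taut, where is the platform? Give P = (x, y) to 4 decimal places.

(5.0000, 6.0000)

circle eqns → linear via eq_j − eq_1; set c_j = A_j·A_j − L_j²
c_1 = 0.0000+64.0000−29.0000 = 35.0000
-16.0000·x + 8.0000·y = c_1−c_2 = -32.0000
0.0000·x + 8.0000·y = c_1−c_3 = 48.0000
0.0000·x + 16.0000·y = c_1−c_4 = 96.0000
solve first two rows → x=5.0000, y=6.0000
check cable 4: ‖A_4−P‖² = 61.0000 ≈ L_4² = 61.0000 ✓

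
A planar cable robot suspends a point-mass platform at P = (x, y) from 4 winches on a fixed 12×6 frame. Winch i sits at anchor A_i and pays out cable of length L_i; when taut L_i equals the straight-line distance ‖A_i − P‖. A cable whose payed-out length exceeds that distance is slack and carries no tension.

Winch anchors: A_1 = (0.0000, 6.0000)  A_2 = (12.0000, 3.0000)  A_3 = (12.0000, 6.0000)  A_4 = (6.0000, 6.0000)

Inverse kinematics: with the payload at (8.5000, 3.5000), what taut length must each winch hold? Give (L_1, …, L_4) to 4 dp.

(8.8600, 3.5355, 4.3012, 3.5355)

cable 1: Δx=-8.5000, Δy=2.5000; L_1 = √(Δx²+Δy²) = 8.8600
cable 2: Δx=3.5000, Δy=-0.5000; L_2 = √(Δx²+Δy²) = 3.5355
cable 3: Δx=3.5000, Δy=2.5000; L_3 = √(Δx²+Δy²) = 4.3012
cable 4: Δx=-2.5000, Δy=2.5000; L_4 = √(Δx²+Δy²) = 3.5355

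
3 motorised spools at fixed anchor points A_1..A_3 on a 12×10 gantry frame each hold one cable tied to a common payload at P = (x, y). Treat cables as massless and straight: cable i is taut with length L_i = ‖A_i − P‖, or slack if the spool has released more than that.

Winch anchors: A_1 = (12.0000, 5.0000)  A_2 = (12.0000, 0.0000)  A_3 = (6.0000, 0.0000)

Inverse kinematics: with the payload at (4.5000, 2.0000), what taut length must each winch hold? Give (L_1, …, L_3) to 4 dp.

L_1: Δ = A_1−P = (7.5000, 3.0000) → ‖Δ‖ = √65.2500 = 8.0777
L_2: Δ = A_2−P = (7.5000, -2.0000) → ‖Δ‖ = √60.2500 = 7.7621
L_3: Δ = A_3−P = (1.5000, -2.0000) → ‖Δ‖ = √6.2500 = 2.5000

(8.0777, 7.7621, 2.5000)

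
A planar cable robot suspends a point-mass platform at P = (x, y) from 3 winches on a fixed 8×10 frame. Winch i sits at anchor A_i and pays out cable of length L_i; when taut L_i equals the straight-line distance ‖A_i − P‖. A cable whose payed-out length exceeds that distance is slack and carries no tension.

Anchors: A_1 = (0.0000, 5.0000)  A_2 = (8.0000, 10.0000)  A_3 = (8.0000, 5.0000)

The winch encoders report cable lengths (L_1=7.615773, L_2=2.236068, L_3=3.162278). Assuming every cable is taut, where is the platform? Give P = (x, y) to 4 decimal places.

expand ‖A_i−P‖²=L_i² and subtract eq 1 (c_i ≔ ‖A_i‖²−L_i²)
c_1 = 0.0000+25.0000−58.0000 = -33.0000
eq1−eq2 → [-16.0000  -10.0000]·P = -192.0000
eq1−eq3 → [-16.0000  0.0000]·P = -112.0000
2×2 solve → P = (7.0000, 8.0000)

(7.0000, 8.0000)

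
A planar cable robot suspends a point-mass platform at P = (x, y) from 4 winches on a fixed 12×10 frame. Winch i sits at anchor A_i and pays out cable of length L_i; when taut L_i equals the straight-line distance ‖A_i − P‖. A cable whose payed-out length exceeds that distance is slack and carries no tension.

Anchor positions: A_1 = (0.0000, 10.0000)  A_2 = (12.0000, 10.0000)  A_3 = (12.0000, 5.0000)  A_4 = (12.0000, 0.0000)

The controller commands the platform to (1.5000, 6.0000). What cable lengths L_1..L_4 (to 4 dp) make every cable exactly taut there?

(4.2720, 11.2361, 10.5475, 12.0934)

L_1: Δ = A_1−P = (-1.5000, 4.0000) → ‖Δ‖ = √18.2500 = 4.2720
L_2: Δ = A_2−P = (10.5000, 4.0000) → ‖Δ‖ = √126.2500 = 11.2361
L_3: Δ = A_3−P = (10.5000, -1.0000) → ‖Δ‖ = √111.2500 = 10.5475
L_4: Δ = A_4−P = (10.5000, -6.0000) → ‖Δ‖ = √146.2500 = 12.0934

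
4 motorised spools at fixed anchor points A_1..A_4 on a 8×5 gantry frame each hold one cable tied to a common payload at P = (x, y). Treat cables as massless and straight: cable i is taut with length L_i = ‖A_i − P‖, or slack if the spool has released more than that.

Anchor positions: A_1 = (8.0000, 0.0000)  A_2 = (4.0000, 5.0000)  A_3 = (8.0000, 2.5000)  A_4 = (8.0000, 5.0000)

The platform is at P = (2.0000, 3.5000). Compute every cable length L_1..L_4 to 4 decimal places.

(6.9462, 2.5000, 6.0828, 6.1847)

cable 1: Δx=6.0000, Δy=-3.5000; L_1 = √(Δx²+Δy²) = 6.9462
cable 2: Δx=2.0000, Δy=1.5000; L_2 = √(Δx²+Δy²) = 2.5000
cable 3: Δx=6.0000, Δy=-1.0000; L_3 = √(Δx²+Δy²) = 6.0828
cable 4: Δx=6.0000, Δy=1.5000; L_4 = √(Δx²+Δy²) = 6.1847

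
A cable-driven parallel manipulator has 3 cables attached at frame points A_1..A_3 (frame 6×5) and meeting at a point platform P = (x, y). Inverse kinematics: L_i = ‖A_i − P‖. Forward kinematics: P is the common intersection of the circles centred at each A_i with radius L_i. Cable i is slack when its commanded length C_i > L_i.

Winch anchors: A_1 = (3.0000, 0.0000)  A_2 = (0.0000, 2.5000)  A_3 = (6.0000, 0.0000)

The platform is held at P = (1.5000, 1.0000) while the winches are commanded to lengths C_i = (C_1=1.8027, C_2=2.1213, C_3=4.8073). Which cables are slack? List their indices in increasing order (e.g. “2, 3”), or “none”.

3

i=1: geometric 1.8028 vs commanded 1.8027 ⇒ taut
i=2: geometric 2.1213 vs commanded 2.1213 ⇒ taut
i=3: geometric 4.6098 vs commanded 4.8073 ⇒ slack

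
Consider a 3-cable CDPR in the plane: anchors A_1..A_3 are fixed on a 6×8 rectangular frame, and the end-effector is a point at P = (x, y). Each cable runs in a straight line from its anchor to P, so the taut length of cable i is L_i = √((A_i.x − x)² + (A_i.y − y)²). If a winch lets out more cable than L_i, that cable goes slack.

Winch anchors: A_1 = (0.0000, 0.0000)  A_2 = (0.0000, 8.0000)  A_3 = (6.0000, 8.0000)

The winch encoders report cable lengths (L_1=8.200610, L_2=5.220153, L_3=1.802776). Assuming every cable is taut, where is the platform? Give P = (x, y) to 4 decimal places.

expand ‖A_i−P‖²=L_i² and subtract eq 1 (c_i ≔ ‖A_i‖²−L_i²)
c_1 = 0.0000+0.0000−67.2500 = -67.2500
eq1−eq2 → [0.0000  -16.0000]·P = -104.0000
eq1−eq3 → [-12.0000  -16.0000]·P = -164.0000
2×2 solve → P = (5.0000, 6.5000)

(5.0000, 6.5000)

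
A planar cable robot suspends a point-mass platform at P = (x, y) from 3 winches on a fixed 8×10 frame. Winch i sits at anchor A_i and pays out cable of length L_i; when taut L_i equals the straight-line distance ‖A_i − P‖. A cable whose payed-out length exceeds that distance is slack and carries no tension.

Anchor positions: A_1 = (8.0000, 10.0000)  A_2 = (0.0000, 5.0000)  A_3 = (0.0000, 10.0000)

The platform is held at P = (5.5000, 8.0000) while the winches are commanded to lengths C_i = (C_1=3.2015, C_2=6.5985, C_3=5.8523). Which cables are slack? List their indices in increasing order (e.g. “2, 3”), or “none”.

cable 1: L_1 = ‖A_1−P‖ = 3.2016;  C_1 = 3.2015 → taut
cable 2: L_2 = ‖A_2−P‖ = 6.2650;  C_2 = 6.5985 → slack
cable 3: L_3 = ‖A_3−P‖ = 5.8523;  C_3 = 5.8523 → taut

2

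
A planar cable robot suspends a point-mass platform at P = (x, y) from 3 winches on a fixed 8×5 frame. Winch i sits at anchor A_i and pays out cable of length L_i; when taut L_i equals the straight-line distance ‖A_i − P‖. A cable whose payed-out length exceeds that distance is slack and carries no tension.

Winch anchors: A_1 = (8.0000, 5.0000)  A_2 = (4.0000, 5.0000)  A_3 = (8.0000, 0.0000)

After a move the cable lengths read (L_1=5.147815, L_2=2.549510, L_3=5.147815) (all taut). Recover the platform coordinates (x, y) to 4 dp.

(3.5000, 2.5000)

expand ‖A_i−P‖²=L_i² and subtract eq 1 (c_i ≔ ‖A_i‖²−L_i²)
c_1 = 64.0000+25.0000−26.5000 = 62.5000
eq1−eq2 → [8.0000  0.0000]·P = 28.0000
eq1−eq3 → [0.0000  10.0000]·P = 25.0000
2×2 solve → P = (3.5000, 2.5000)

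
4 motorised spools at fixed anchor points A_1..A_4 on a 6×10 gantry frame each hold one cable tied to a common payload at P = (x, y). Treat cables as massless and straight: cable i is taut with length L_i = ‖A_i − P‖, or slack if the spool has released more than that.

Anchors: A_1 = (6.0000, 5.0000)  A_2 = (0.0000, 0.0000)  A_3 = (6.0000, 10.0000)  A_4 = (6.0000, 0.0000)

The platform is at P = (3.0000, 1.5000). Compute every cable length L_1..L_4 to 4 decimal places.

L_1 = √((6.0000−3.0000)² + (5.0000−1.5000)²) = 4.6098
L_2 = √((0.0000−3.0000)² + (0.0000−1.5000)²) = 3.3541
L_3 = √((6.0000−3.0000)² + (10.0000−1.5000)²) = 9.0139
L_4 = √((6.0000−3.0000)² + (0.0000−1.5000)²) = 3.3541

(4.6098, 3.3541, 9.0139, 3.3541)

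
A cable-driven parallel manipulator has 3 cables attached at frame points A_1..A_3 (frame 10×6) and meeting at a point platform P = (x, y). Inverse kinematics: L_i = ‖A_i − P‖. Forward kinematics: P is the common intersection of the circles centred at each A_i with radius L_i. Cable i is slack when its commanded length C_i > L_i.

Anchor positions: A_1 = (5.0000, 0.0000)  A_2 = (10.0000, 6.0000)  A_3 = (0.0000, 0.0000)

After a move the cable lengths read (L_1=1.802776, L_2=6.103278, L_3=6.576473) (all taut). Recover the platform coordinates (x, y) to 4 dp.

(6.5000, 1.0000)

circle eqns → linear via eq_j − eq_1; set c_j = A_j·A_j − L_j²
c_1 = 25.0000+0.0000−3.2500 = 21.7500
-10.0000·x − 12.0000·y = c_1−c_2 = -77.0000
10.0000·x + 0.0000·y = c_1−c_3 = 65.0000
solve first two rows → x=6.5000, y=1.0000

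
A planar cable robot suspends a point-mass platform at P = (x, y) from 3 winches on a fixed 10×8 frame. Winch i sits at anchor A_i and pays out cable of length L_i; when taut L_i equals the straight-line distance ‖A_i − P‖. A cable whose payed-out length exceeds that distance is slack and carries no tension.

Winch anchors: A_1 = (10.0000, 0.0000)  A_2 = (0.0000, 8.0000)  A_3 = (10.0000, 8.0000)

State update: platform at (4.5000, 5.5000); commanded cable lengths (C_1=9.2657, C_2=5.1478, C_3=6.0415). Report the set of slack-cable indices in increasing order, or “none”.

cable 1: L_1 = ‖A_1−P‖ = 7.7782;  C_1 = 9.2657 → slack
cable 2: L_2 = ‖A_2−P‖ = 5.1478;  C_2 = 5.1478 → taut
cable 3: L_3 = ‖A_3−P‖ = 6.0415;  C_3 = 6.0415 → taut

1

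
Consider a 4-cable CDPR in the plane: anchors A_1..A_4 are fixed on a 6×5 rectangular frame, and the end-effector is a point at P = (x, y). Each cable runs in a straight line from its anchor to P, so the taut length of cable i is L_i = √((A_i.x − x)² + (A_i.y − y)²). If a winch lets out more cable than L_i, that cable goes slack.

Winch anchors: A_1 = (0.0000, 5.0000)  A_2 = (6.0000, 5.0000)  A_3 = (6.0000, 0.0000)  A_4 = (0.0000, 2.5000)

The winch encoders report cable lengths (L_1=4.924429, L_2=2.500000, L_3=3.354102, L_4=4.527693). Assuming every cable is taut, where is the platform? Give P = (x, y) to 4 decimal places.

circle eqns → linear via eq_j − eq_1; set k_j = A_j·A_j − L_j²
k_1 = 0.0000+25.0000−24.2500 = 0.7500
-12.0000·x + 0.0000·y = k_1−k_2 = -54.0000
-12.0000·x + 10.0000·y = k_1−k_3 = -24.0000
0.0000·x + 5.0000·y = k_1−k_4 = 15.0000
solve first two rows → x=4.5000, y=3.0000
check cable 4: ‖A_4−P‖² = 20.5000 ≈ L_4² = 20.5000 ✓

(4.5000, 3.0000)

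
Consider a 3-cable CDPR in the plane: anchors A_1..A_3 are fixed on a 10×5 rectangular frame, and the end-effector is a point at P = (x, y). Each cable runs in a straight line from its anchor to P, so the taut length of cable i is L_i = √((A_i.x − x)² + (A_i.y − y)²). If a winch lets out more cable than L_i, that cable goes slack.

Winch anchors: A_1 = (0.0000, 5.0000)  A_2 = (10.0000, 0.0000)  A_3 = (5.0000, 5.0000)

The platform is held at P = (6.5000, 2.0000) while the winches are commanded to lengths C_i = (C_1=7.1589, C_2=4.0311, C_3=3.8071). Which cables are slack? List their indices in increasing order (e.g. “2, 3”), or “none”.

3

cable 1: L_1 = ‖A_1−P‖ = 7.1589;  C_1 = 7.1589 → taut
cable 2: L_2 = ‖A_2−P‖ = 4.0311;  C_2 = 4.0311 → taut
cable 3: L_3 = ‖A_3−P‖ = 3.3541;  C_3 = 3.8071 → slack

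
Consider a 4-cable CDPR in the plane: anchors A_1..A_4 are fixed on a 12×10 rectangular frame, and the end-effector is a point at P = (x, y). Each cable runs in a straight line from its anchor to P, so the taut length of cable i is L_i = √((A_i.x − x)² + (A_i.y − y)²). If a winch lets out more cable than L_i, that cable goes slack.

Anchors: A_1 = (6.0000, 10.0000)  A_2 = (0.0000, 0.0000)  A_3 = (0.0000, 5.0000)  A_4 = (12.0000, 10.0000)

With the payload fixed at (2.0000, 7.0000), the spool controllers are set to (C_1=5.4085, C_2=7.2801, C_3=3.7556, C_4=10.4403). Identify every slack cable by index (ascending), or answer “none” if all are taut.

1, 3

cable 1: √((4.0000)²+(3.0000)²)=5.0000, C_1=5.4085: slack
cable 2: √((-2.0000)²+(-7.0000)²)=7.2801, C_2=7.2801: taut
cable 3: √((-2.0000)²+(-2.0000)²)=2.8284, C_3=3.7556: slack
cable 4: √((10.0000)²+(3.0000)²)=10.4403, C_4=10.4403: taut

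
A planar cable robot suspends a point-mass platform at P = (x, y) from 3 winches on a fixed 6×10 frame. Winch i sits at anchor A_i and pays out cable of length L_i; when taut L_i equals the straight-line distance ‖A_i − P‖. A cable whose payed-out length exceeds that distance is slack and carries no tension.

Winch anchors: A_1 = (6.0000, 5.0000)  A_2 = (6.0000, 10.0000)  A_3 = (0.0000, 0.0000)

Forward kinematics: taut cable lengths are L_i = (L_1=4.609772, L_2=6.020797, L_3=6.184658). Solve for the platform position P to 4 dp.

(1.5000, 6.0000)

each cable: (A_i−P)·(A_i−P) = L_i²; let c_i = ‖A_i‖²−L_i²
c_1 = 36.0000+25.0000−21.2500 = 39.7500
row 1: 0.0000x − 10.0000y = -60.0000  (c_2=99.7500)
row 2: 12.0000x + 10.0000y = 78.0000  (c_3=-38.2500)
Cramer on rows 1–2 → x = 1.5000, y = 6.0000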